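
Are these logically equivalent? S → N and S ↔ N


Expression 1: S → N
Expression 2: S ↔ N
Truth table (S N | Expr1 Expr2):
  T T |   T     T
  T F |   F     F
  F T |   T     F   ← differ
  F F |   T     T
Counterexample: S=F, N=T gives Expr1 = T but Expr2 = F, so the expressions are NOT logically equivalent.

No


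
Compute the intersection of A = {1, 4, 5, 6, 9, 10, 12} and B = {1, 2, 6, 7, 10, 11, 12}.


A = {1, 4, 5, 6, 9, 10, 12}
B = {1, 2, 6, 7, 10, 11, 12}
Operation: intersection
Elements in both: 1, 6, 10, 12

{1, 6, 10, 12}


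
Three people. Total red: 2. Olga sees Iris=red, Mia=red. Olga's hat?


Total red = 2, seen red = 2
Own red = 2 - 2 = 0
Olga's hat is blue.

blue


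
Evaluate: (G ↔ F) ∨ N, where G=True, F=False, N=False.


G = True, F = False, N = False
Expression: (G ↔ F) ∨ N
Step 1: G ↔ F = (True iff False) (true when values match) = False
Step 2: (False) ∨ N = False OR False = False

False


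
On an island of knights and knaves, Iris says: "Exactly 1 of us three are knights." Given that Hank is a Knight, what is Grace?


Iris claims exactly 1 knights among Iris, Hank, Grace.
Given: Hank is a Knight.

Case 1: Iris is a Knight (tells truth)
  Then exactly 1 of the three are knights.
  Counting Iris, Hank: 2 knight(s) so far. Need -1 more → impossible.
Case 2: Iris is a Knave (lies)
  Then the count is NOT 1.
  If Grace = Knave, count = 1 = 1 → claim would be true, contradicts lie.
  If Grace = Knight, count = 2 ≠ 1 → lie confirmed ✓

Grace is a Knight.

Knight


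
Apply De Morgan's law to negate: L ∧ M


De Morgan's law: ¬(P ∧ Q) ≡ ¬P ∨ ¬Q
¬(L ∧ M) = ¬L ∨ ¬M

¬L ∨ ¬M


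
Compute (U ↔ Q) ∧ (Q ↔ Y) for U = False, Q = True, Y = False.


U = False, Q = True, Y = False
Step 1: U ↔ Q is true when U and Q have the same value. Result: False
Step 2: Q ↔ Y is true when Q and Y have the same value. Result: False
Step 3: False ∧ False = False

False


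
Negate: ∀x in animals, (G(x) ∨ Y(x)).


Original: ∀x (G(x) ∨ Y(x))
Rule: ¬∀→∃, ¬∃→∀, negate predicate.
Negation: ∃x (¬G(x) ∧ ¬Y(x))

∃x (¬G(x) ∧ ¬Y(x))


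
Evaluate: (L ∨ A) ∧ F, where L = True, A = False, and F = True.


L = True, A = False, F = True
Step 1: L ∨ A = True OR False = True
Step 2: True ∧ F = True AND True = True
OR is true when at least one operand is true; AND requires both.

True


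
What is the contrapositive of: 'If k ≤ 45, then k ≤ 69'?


Original: If k ≤ 45, then k ≤ 69
Contrapositive: If ¬Q, then ¬P
Negate Q: not (k ≤ 69)
Negate P: not (k ≤ 45)

If not (k ≤ 69), then not (k ≤ 45).


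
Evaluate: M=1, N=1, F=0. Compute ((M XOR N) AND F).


M XOR N = 1^1 = 0
0 AND 0 = 0

0


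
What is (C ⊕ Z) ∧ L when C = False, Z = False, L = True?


C = False, Z = False, L = True
Step 1: C ⊕ Z = False XOR False = False
Step 2: False ∧ L = False AND True = False
XOR true when exactly one of C,Z is true; then AND with L.

False


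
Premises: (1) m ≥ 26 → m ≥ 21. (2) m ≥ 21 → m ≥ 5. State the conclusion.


Hypothetical syllogism: P → Q, Q → R ⊢ P → R
Premise 1: m ≥ 26 → m ≥ 21
Premise 2: m ≥ 21 → m ≥ 5
Chain the implications: the middle term (m ≥ 21) links the two.
Conclusion: If m ≥ 26, then m ≥ 5.

If m ≥ 26, then m ≥ 5.


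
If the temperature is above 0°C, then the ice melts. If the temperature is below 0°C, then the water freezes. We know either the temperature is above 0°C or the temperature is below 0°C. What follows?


Constructive dilemma: (P → Q) ∧ (R → S), P ∨ R ⊢ Q ∨ S
Premise 1: the temperature is above 0°C → the ice melts
Premise 2: the temperature is below 0°C → the water freezes
Premise 3: the temperature is above 0°C ∨ the temperature is below 0°C
Case 1: Assuming the temperature is above 0°C, then by Premise 1, the ice melts.
Case 2: Assuming the temperature is below 0°C, then by Premise 2, the water freezes.
Since one of the temperature is above 0°C or the temperature is below 0°C must hold, we get the ice melts or the water freezes.

The ice melts or the water freezes.


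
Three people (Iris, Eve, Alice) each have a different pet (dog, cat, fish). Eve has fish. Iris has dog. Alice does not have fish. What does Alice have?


From clues:
  Iris → dog
  Eve → fish
By elimination, Alice gets the remaining.

cat


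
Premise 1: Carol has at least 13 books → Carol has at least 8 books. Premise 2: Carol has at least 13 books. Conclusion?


Modus ponens: P → Q, P ⊢ Q
P: Carol has at least 13 books
Q: Carol has at least 8 books
We have P → Q and P is true.
By modus ponens, Q must be true.

Carol has at least 8 books


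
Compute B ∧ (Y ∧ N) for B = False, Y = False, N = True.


B = False, Y = False, N = True
Step 1: Y ∧ N = False AND True = False
Step 2: B ∧ False = False AND False = False
AND is true only when ALL operands are true.

False


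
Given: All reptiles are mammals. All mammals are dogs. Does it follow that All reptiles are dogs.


Premise 1: All reptiles are mammals.
Premise 2: All mammals are dogs.
Conclusion: All reptiles are dogs.
Barbara syllogism (AAA-1): All A are B, All B are C → All A are C.
Middle term (mammals) distributed in premise 2.

Valid


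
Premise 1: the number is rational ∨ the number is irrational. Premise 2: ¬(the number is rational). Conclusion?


Disjunctive syllogism: P ∨ Q, ¬P ⊢ Q
Disjunction: the number is rational ∨ the number is irrational
We know it is not the case that the number is rational.
By disjunctive syllogism, the other disjunct must be true.

The number is irrational


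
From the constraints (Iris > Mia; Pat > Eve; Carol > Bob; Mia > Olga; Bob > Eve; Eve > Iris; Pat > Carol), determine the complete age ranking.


Constraints: Iris > Mia; Pat > Eve; Carol > Bob; Mia > Olga; Bob > Eve; Eve > Iris; Pat > Carol
Method: at each step, the next-highest is the one remaining person who never appears on the smaller side of a constraint between remaining people.
  Step 1: remaining {Mia, Carol, Iris, Olga, Eve, Bob, Pat}; on the smaller side: {Mia, Carol, Iris, Olga, Eve, Bob} → Pat is next (Pat > Eve; Pat > Carol).
  Step 2: remaining {Mia, Carol, Iris, Olga, Eve, Bob}; on the smaller side: {Mia, Iris, Olga, Eve, Bob} → Carol is next (Carol > Bob).
  Step 3: remaining {Mia, Iris, Olga, Eve, Bob}; on the smaller side: {Mia, Iris, Olga, Eve} → Bob is next (Bob > Eve).
  Step 4: remaining {Mia, Iris, Olga, Eve}; on the smaller side: {Mia, Iris, Olga} → Eve is next (Eve > Iris).
  Step 5: remaining {Mia, Iris, Olga}; on the smaller side: {Mia, Olga} → Iris is next (Iris > Mia).
  Step 6: remaining {Mia, Olga}; on the smaller side: {Olga} → Mia is next (Mia > Olga).
  Step 7: only Olga remains → lowest.
Final ranking (highest to lowest):

Pat > Carol > Bob > Eve > Iris > Mia > Olga


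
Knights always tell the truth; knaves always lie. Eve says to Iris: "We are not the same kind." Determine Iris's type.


Eve says: "We are not the same kind."
Case 1: Eve is a Knight (truth-teller)
  Statement is true → they ARE different → Iris is a Knave
Case 2: Eve is a Knave (liar)
  Statement is false → they are NOT different → Iris is a Knave
In both cases, Iris is a Knave.

Knave


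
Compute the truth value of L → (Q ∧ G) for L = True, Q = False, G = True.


L = True, Q = False, G = True
Step 1: Q ∧ G = False AND True = False
Step 2: L → (False): false only when L=True and consequent=False.
Result: False

False


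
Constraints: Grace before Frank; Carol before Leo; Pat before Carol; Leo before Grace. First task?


Constraints: Grace before Frank; Carol before Leo; Pat before Carol; Leo before Grace
The first task can have nothing scheduled before it, so it must never appear on the right of a 'before'.
Tasks appearing after some 'before': Frank, Leo, Carol, Grace.
The only task not in that list is Pat → it is first.

Pat


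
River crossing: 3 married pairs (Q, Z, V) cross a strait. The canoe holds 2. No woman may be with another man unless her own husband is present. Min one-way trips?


Label couples Q, Z, V (H = husband, W = wife).
Counting alone: 6 people, the canoe carries 2 and someone must bring it back, so each round trip nets at most +1 on the far side until the last crossing → at least 9 trips. The jealousy constraint makes 9 impossible; the shortest valid schedule has 11:
1. WQ+WZ →  (far: WQ,WZ; near: HQ,HZ,HV,WV)
2. WQ ←       (far: WZ; near: HQ,HZ,HV,WQ,WV)
3. WQ+WV →  (far: WQ,WZ,WV; near: HQ,HZ,HV)
4. WQ ←       (far: WZ,WV; near: HQ,HZ,HV,WQ)
5. HZ+HV →  (far: HZ,WZ,HV,WV; near: HQ,WQ)
6. HZ+WZ ←  (far: HV,WV; near: HQ,WQ,HZ,WZ)
7. HQ+HZ →  (far: HQ,HZ,HV,WV; near: WQ,WZ)
8. WV ←       (far: HQ,HZ,HV; near: WQ,WZ,WV)
9. WQ+WZ →  (far: HQ,WQ,HZ,WZ,HV; near: WV)
10. HV ←      (far: HQ,WQ,HZ,WZ; near: HV,WV)
11. HV+WV → (far: all six; near: empty)
In every state each wife is either with her husband or with no other man.
Minimum trips = 11

11


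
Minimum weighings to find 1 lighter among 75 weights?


Each weighing has 3 outcomes (left heavy / balance / right heavy), so k weighings distinguish at most 3^k cases; splitting into three near-equal groups achieves this.
Need 3^k ≥ 75: 3^3 = 27 < 75 ≤ 3^4 = 81
k = ⌈log₃(75)⌉ = 4

4


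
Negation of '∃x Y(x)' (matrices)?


Original: ∃x Y(x)
Rule: ¬∀→∃, ¬∃→∀, negate predicate.
Negation: ∀x ¬Y(x)

∀x ¬Y(x)


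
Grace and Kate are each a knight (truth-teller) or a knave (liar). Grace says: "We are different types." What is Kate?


Grace says: "We are different types."
Case 1: Grace is a Knight (truth-teller)
  Statement is true → they ARE different → Kate is a Knave
Case 2: Grace is a Knave (liar)
  Statement is false → they are NOT different → Kate is a Knave
In both cases, Kate is a Knave.

Knave


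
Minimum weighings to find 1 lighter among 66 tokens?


Each weighing has 3 outcomes (left heavy / balance / right heavy), so k weighings distinguish at most 3^k cases; splitting into three near-equal groups achieves this.
Need 3^k ≥ 66: 3^3 = 27 < 66 ≤ 3^4 = 81
k = ⌈log₃(66)⌉ = 4

4


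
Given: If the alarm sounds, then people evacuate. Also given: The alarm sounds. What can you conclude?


Modus ponens: P → Q, P ⊢ Q
P: the alarm sounds
Q: people evacuate
We have P → Q and P is true.
By modus ponens, Q must be true.

People evacuate


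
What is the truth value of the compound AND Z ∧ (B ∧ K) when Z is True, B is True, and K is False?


Z = True, B = True, K = False
Step 1: B ∧ K = True AND False = False
Step 2: Z ∧ False = True AND False = False
AND is true only when ALL operands are true.

False


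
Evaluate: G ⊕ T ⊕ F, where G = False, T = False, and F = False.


G = False, T = False, F = False
Step 1: G ⊕ T = False XOR False = False
Step 2: False ⊕ F = False XOR False = False
XOR is true when an odd number of operands are true.

False


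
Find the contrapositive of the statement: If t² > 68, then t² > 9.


Original: If t² > 68, then t² > 9
Contrapositive: If ¬Q, then ¬P
Negate Q: not (t² > 9)
Negate P: not (t² > 68)

If not (t² > 9), then not (t² > 68).


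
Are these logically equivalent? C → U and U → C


Expression 1: C → U
Expression 2: U → C
Truth table (C U | Expr1 Expr2):
  T T |   T     T
  T F |   F     T   ← differ
  F T |   T     F   ← differ
  F F |   T     T
Counterexample: C=T, U=F gives Expr1 = F but Expr2 = T, so the expressions are NOT logically equivalent.

No


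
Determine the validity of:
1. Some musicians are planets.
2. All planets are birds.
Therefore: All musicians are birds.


Premise 1: Some musicians are planets.
Premise 2: All planets are birds.
Conclusion: All musicians are birds.
Fallacy: illicit minor. The minor term (musicians) is distributed in the conclusion ('All musicians ...') but undistributed in its premise ('Some musicians are planets' doesn't cover all musicians).
Only 'Some musicians are birds' follows, not 'All'.

Invalid


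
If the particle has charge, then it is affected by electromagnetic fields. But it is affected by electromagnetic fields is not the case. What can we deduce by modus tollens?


Modus tollens: P → Q, ¬Q ⊢ ¬P
P: the particle has charge
Q: it is affected by electromagnetic fields
We have P → Q and Q is false.
By modus tollens, P must be false.

It is not the case that the particle has charge


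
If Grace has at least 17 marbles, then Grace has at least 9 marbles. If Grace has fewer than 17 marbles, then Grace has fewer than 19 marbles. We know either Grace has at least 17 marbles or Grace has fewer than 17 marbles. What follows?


Constructive dilemma: (P → Q) ∧ (R → S), P ∨ R ⊢ Q ∨ S
Premise 1: Grace has at least 17 marbles → Grace has at least 9 marbles
Premise 2: Grace has fewer than 17 marbles → Grace has fewer than 19 marbles
Premise 3: Grace has at least 17 marbles ∨ Grace has fewer than 17 marbles
Case 1: Assuming Grace has at least 17 marbles, then by Premise 1, Grace has at least 9 marbles.
Case 2: Assuming Grace has fewer than 17 marbles, then by Premise 2, Grace has fewer than 19 marbles.
Since one of Grace has at least 17 marbles or Grace has fewer than 17 marbles must hold, we get Grace has at least 9 marbles or Grace has fewer than 19 marbles.

Grace has at least 9 marbles or Grace has fewer than 19 marbles.


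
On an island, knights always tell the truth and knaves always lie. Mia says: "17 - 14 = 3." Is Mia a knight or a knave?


Statement: "17 - 14 = 3."
Actual: 17 - 14 = 3
Claimed: 3
Statement is TRUE → Mia tells the truth → Knight

Knight


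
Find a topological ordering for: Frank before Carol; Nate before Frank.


Constraints: Frank before Carol; Nate before Frank
Method: repeatedly schedule the remaining task that has no remaining task required before it.
  Step 1: remaining {Nate, Carol, Frank}; every task except Nate still has a predecessor pending → schedule Nate.
  Step 2: remaining {Carol, Frank}; every task except Frank still has a predecessor pending → schedule Frank.
  Step 3: only Carol remains → schedule Carol.
Resulting order:

Nate → Frank → Carol


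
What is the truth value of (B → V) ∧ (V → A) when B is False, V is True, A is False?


B = False, V = True, A = False
Step 1: B → V is false only when B=True and V=False. Result: True
Step 2: V → A is false only when V=True and A=False. Result: False
Step 3: True ∧ False = False

False


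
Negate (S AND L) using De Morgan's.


De Morgan's law: ¬(P ∧ Q) ≡ ¬P ∨ ¬Q
¬(S ∧ L) = ¬S ∨ ¬L

¬S ∨ ¬L


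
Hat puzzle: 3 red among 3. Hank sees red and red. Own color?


Total red = 3, seen red = 2
Own red = 3 - 2 = 1
Hank's hat is red.

red


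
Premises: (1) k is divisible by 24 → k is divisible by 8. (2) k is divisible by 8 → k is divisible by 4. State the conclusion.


Hypothetical syllogism: P → Q, Q → R ⊢ P → R
Premise 1: k is divisible by 24 → k is divisible by 8
Premise 2: k is divisible by 8 → k is divisible by 4
Chain the implications: the middle term (k is divisible by 8) links the two.
Conclusion: If k is divisible by 24, then k is divisible by 4.

If k is divisible by 24, then k is divisible by 4.


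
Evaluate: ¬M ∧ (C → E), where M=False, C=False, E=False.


M = False, C = False, E = False
Expression: ¬M ∧ (C → E)
Step 1: ¬M = NOT False = True
Step 2: C → E = False → False (false only if C=True, E=False) = True
Step 3: (True) ∧ (True) = True AND True = True

True


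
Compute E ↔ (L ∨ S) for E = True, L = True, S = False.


E = True, L = True, S = False
Step 1: L ∨ S = True OR False = True
Step 2: E ↔ (True): true when both sides have same truth value.
Result: True ↔ True = True

True


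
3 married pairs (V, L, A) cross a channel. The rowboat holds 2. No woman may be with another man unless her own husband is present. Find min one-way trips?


Label couples V, L, A (H = husband, W = wife).
Counting alone: 6 people, the rowboat carries 2 and someone must bring it back, so each round trip nets at most +1 on the far side until the last crossing → at least 9 trips. The jealousy constraint makes 9 impossible; the shortest valid schedule has 11:
1. WV+WL →  (far: WV,WL; near: HV,HL,HA,WA)
2. WV ←       (far: WL; near: HV,HL,HA,WV,WA)
3. WV+WA →  (far: WV,WL,WA; near: HV,HL,HA)
4. WV ←       (far: WL,WA; near: HV,HL,HA,WV)
5. HL+HA →  (far: HL,WL,HA,WA; near: HV,WV)
6. HL+WL ←  (far: HA,WA; near: HV,WV,HL,WL)
7. HV+HL →  (far: HV,HL,HA,WA; near: WV,WL)
8. WA ←       (far: HV,HL,HA; near: WV,WL,WA)
9. WV+WL →  (far: HV,WV,HL,WL,HA; near: WA)
10. HA ←      (far: HV,WV,HL,WL; near: HA,WA)
11. HA+WA → (far: all six; near: empty)
In every state each wife is either with her husband or with no other man.
Minimum trips = 11

11


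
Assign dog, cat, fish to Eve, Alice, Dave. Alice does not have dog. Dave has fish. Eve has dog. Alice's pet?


From clues:
  Dave → fish
  Eve → dog
By elimination, Alice gets the remaining.

cat


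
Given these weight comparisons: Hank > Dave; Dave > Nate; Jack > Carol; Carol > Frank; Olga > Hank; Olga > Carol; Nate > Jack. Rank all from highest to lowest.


Constraints: Hank > Dave; Dave > Nate; Jack > Carol; Carol > Frank; Olga > Hank; Olga > Carol; Nate > Jack
Method: at each step, the next-highest is the one remaining person who never appears on the smaller side of a constraint between remaining people.
  Step 1: remaining {Jack, Dave, Olga, Carol, Frank, Hank, Nate}; on the smaller side: {Jack, Dave, Carol, Frank, Hank, Nate} → Olga is next (Olga > Hank; Olga > Carol).
  Step 2: remaining {Jack, Dave, Carol, Frank, Hank, Nate}; on the smaller side: {Jack, Dave, Carol, Frank, Nate} → Hank is next (Hank > Dave).
  Step 3: remaining {Jack, Dave, Carol, Frank, Nate}; on the smaller side: {Jack, Carol, Frank, Nate} → Dave is next (Dave > Nate).
  Step 4: remaining {Jack, Carol, Frank, Nate}; on the smaller side: {Jack, Carol, Frank} → Nate is next (Nate > Jack).
  Step 5: remaining {Jack, Carol, Frank}; on the smaller side: {Carol, Frank} → Jack is next (Jack > Carol).
  Step 6: remaining {Carol, Frank}; on the smaller side: {Frank} → Carol is next (Carol > Frank).
  Step 7: only Frank remains → lowest.
Final ranking (highest to lowest):

Olga > Hank > Dave > Nate > Jack > Carol > Frank


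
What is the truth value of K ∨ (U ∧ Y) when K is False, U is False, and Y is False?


K = False, U = False, Y = False
Step 1: U ∧ Y = False AND False = False
Step 2: K ∨ False = False OR False = False
AND evaluated first (higher precedence); then OR applied.

False


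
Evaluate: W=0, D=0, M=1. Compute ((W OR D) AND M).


W OR D = 0|0 = 0
0 AND 1 = 0

0


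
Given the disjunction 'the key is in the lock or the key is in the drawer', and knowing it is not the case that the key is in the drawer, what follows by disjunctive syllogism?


Disjunctive syllogism: P ∨ Q, ¬P ⊢ Q
Disjunction: the key is in the lock ∨ the key is in the drawer
We know it is not the case that the key is in the drawer.
By disjunctive syllogism, the other disjunct must be true.

The key is in the lock


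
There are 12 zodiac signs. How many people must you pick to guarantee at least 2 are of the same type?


Pigeonhole: to guarantee k in one of n categories, need (k-1)×n + 1.
k = 2, n = 12
Minimum = (2-1) × 12 + 1 = 1 × 12 + 1

13


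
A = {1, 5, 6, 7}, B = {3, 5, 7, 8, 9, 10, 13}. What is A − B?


A = {1, 5, 6, 7}
B = {3, 5, 7, 8, 9, 10, 13}
Operation: difference A − B
In A but not B: 1, 6

{1, 6}


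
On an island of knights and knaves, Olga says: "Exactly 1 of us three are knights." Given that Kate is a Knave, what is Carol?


Olga claims exactly 1 knights among Olga, Kate, Carol.
Given: Kate is a Knave.

Case 1: Olga is a Knight (tells truth)
  Then exactly 1 of the three are knights.
  Counting Olga, Kate: 1 knight(s) so far. Need 0 more → Carol = Knave.
Case 2: Olga is a Knave (lies)
  Then the count is NOT 1.
  If Carol = Knight, count = 1 = 1 → claim would be true, contradicts lie.
  If Carol = Knave, count = 0 ≠ 1 → lie confirmed ✓

Carol is a Knave.

Knave


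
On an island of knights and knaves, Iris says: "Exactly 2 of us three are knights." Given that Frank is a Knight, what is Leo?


Iris claims exactly 2 knights among Iris, Frank, Leo.
Given: Frank is a Knight.

Case 1: Iris is a Knight (tells truth)
  Then exactly 2 of the three are knights.
  Counting Iris, Frank: 2 knight(s) so far. Need 0 more → Leo = Knave.
Case 2: Iris is a Knave (lies)
  Then the count is NOT 2.
  If Leo = Knight, count = 2 = 2 → claim would be true, contradicts lie.
  If Leo = Knave, count = 1 ≠ 2 → lie confirmed ✓

Leo is a Knave.

Knave


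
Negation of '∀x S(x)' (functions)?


Original: ∀x S(x)
Rule: ¬∀→∃, ¬∃→∀, negate predicate.
Negation: ∃x ¬S(x)

∃x ¬S(x)


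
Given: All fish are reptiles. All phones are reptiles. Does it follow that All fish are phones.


Premise 1: All fish are reptiles.
Premise 2: All phones are reptiles.
Conclusion: All fish are phones.
Fallacy: undistributed middle. reptiles is predicate in both.
Counterexample: fish and phones could be disjoint subsets of reptiles.

Invalid


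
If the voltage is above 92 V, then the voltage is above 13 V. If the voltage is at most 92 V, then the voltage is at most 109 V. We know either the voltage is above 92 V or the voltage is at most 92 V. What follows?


Constructive dilemma: (P → Q) ∧ (R → S), P ∨ R ⊢ Q ∨ S
Premise 1: the voltage is above 92 V → the voltage is above 13 V
Premise 2: the voltage is at most 92 V → the voltage is at most 109 V
Premise 3: the voltage is above 92 V ∨ the voltage is at most 92 V
Case 1: Assuming the voltage is above 92 V, then by Premise 1, the voltage is above 13 V.
Case 2: Assuming the voltage is at most 92 V, then by Premise 2, the voltage is at most 109 V.
Since one of the voltage is above 92 V or the voltage is at most 92 V must hold, we get the voltage is above 13 V or the voltage is at most 109 V.

The voltage is above 13 V or the voltage is at most 109 V.


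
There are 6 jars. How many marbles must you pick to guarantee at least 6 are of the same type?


Pigeonhole: to guarantee k in one of n categories, need (k-1)×n + 1.
k = 6, n = 6
Minimum = (6-1) × 6 + 1 = 5 × 6 + 1

31


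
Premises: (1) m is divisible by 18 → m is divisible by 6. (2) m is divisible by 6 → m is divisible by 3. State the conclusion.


Hypothetical syllogism: P → Q, Q → R ⊢ P → R
Premise 1: m is divisible by 18 → m is divisible by 6
Premise 2: m is divisible by 6 → m is divisible by 3
Chain the implications: the middle term (m is divisible by 6) links the two.
Conclusion: If m is divisible by 18, then m is divisible by 3.

If m is divisible by 18, then m is divisible by 3.


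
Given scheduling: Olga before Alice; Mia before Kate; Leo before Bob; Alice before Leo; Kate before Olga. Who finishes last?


Constraints: Olga before Alice; Mia before Kate; Leo before Bob; Alice before Leo; Kate before Olga
The last task can have nothing scheduled after it, so it must never appear on the left of a 'before'.
Tasks appearing before some other task: Olga, Mia, Leo, Alice, Kate.
The only task not in that list is Bob → it is last.

Bob


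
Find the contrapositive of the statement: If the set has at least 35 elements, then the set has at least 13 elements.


Original: If the set has at least 35 elements, then the set has at least 13 elements
Contrapositive: If ¬Q, then ¬P
Negate Q: not (the set has at least 13 elements)
Negate P: not (the set has at least 35 elements)

If not (the set has at least 13 elements), then not (the set has at least 35 elements).


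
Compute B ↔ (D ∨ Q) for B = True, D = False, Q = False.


B = True, D = False, Q = False
Step 1: D ∨ Q = False OR False = False
Step 2: B ↔ (False): true when both sides have same truth value.
Result: True ↔ False = False

False


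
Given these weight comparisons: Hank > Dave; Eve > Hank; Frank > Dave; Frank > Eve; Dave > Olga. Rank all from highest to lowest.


Constraints: Hank > Dave; Eve > Hank; Frank > Dave; Frank > Eve; Dave > Olga
Method: at each step, the next-highest is the one remaining person who never appears on the smaller side of a constraint between remaining people.
  Step 1: remaining {Eve, Frank, Dave, Hank, Olga}; on the smaller side: {Eve, Dave, Hank, Olga} → Frank is next (Frank > Dave; Frank > Eve).
  Step 2: remaining {Eve, Dave, Hank, Olga}; on the smaller side: {Dave, Hank, Olga} → Eve is next (Eve > Hank).
  Step 3: remaining {Dave, Hank, Olga}; on the smaller side: {Dave, Olga} → Hank is next (Hank > Dave).
  Step 4: remaining {Dave, Olga}; on the smaller side: {Olga} → Dave is next (Dave > Olga).
  Step 5: only Olga remains → lowest.
Final ranking (highest to lowest):

Frank > Eve > Hank > Dave > Olga


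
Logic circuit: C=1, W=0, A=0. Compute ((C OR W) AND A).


C OR W = 1|0 = 1
1 AND 0 = 0

0


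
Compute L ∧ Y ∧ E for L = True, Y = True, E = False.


L = True, Y = True, E = False
Step 1: L ∧ Y = True AND True = True
Step 2: (True) ∧ E = (True) AND False = False
AND is true only when ALL operands are true.

False


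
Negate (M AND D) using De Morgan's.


De Morgan's law: ¬(P ∧ Q) ≡ ¬P ∨ ¬Q
¬(M ∧ D) = ¬M ∨ ¬D

¬M ∨ ¬D


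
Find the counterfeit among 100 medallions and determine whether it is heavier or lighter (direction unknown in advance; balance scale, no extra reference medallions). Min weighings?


Let n = 100. 200 possibilities (n medallions × lighter/heavier); each weighing has 3 outcomes.
Bound for k weighings: say the first weighing puts j medallions on each pan. If it tips, the 2j weighed medallions remain suspects (each with a known direction) and k-1 weighings give 3^(k-1) outcomes; 3^(k-1) is odd, so 2j ≤ 3^(k-1) - 1. If it balances, the n - 2j unweighed medallions remain with direction unknown: 2(n - 2j) ≤ 3^(k-1) - 1 by the same parity argument. Adding, n ≤ (3^(k-1) - 1) + (3^(k-1) - 1)/2 = (3^k - 3)/2, and the classical three-group strategy achieves this (3 medallions in 2 weighings, 12 in 3, 39 in 4, 120 in 5).
So we need the smallest k with (3^k - 3)/2 ≥ 100.
k = 4: (3^4 - 3)/2 = 39 < 100 ✗
k = 5: (3^5 - 3)/2 = 120 ≥ 100 ✓

5


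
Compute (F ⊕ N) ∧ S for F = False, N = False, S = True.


F = False, N = False, S = True
Step 1: F ⊕ N = False XOR False = False
Step 2: False ∧ S = False AND True = False
XOR true when exactly one of F,N is true; then AND with S.

False


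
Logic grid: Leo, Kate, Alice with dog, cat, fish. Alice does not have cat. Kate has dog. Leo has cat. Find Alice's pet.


From clues:
  Kate → dog
  Leo → cat
By elimination, Alice gets the remaining.

fish


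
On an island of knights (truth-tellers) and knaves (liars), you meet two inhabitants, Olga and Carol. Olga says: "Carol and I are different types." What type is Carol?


Olga says: "Carol and I are different types."
Case 1: Olga is a Knight (truth-teller)
  Statement is true → they ARE different → Carol is a Knave
Case 2: Olga is a Knave (liar)
  Statement is false → they are NOT different → Carol is a Knave
In both cases, Carol is a Knave.

Knave


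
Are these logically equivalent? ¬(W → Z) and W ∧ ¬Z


Expression 1: ¬(W → Z)
Expression 2: W ∧ ¬Z
Truth table (W Z | Expr1 Expr2):
  T T |   F     F
  T F |   T     T
  F T |   F     F
  F F |   F     F
All 4 rows agree, so the expressions are logically equivalent.

Yes


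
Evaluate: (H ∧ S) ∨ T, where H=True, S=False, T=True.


H = True, S = False, T = True
Expression: (H ∧ S) ∨ T
Step 1: H ∧ S = True AND False = False
Step 2: (False) ∨ T = False OR True = True

True


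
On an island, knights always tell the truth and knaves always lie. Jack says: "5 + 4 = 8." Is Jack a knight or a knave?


Statement: "5 + 4 = 8."
Actual: 5 + 4 = 9
Claimed: 8
Statement is FALSE → Jack lies → Knave

Knave


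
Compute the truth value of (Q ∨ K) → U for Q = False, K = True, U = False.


Q = False, K = True, U = False
Step 1: Q ∨ K = False OR True = True
Step 2: (True) → U: false only when antecedent=True and U=False.
Result: False

False


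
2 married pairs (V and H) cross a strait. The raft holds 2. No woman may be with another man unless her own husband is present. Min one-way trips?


Label couples V and H.
1. WV+WH → (far: WV,WH; near: HV,HH)
2. WV ←   (far: WH; near: HV,HH,WV)
3. HV+HH → (far: HV,HH,WH; near: WV)
4. HV ←   (far: HH,WH; near: HV,WV)  — HV returns, since WV is alone on near bank
5. HV+WV → (far: all four; near: empty)
Every state respects the constraint.
Minimum trips = 5

5


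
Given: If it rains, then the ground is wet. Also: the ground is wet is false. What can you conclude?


Modus tollens: P → Q, ¬Q ⊢ ¬P
P: it rains
Q: the ground is wet
We have P → Q and Q is false.
By modus tollens, P must be false.

It is not the case that it rains


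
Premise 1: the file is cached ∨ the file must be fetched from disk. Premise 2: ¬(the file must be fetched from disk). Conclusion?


Disjunctive syllogism: P ∨ Q, ¬P ⊢ Q
Disjunction: the file is cached ∨ the file must be fetched from disk
We know it is not the case that the file must be fetched from disk.
By disjunctive syllogism, the other disjunct must be true.

The file is cached


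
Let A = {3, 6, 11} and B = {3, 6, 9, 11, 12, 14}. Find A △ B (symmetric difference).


A = {3, 6, 11}
B = {3, 6, 9, 11, 12, 14}
Operation: symmetric difference
In A only: [], in B only: [9, 12, 14]

{9, 12, 14}


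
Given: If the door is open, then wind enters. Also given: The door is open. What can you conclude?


Modus ponens: P → Q, P ⊢ Q
P: the door is open
Q: wind enters
We have P → Q and P is true.
By modus ponens, Q must be true.

Wind enters


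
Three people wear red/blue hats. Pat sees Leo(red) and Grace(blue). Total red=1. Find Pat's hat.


Total red = 1, seen red = 1
Own red = 1 - 1 = 0
Pat's hat is blue.

blue


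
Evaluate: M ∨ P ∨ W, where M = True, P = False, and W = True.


M = True, P = False, W = True
Step 1: M ∨ P = True OR False = True
Step 2: True ∨ W = True OR True = True
OR is true when at least one operand is true.

True


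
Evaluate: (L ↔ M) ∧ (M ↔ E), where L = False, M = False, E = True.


L = False, M = False, E = True
Step 1: L ↔ M is true when L and M have the same value. Result: True
Step 2: M ↔ E is true when M and E have the same value. Result: False
Step 3: True ∧ False = False

False


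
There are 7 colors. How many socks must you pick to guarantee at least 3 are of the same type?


Pigeonhole: to guarantee k in one of n categories, need (k-1)×n + 1.
k = 3, n = 7
Minimum = (3-1) × 7 + 1 = 2 × 7 + 1

15


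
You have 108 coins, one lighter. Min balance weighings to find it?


Each weighing has 3 outcomes (left heavy / balance / right heavy), so k weighings distinguish at most 3^k cases; splitting into three near-equal groups achieves this.
Need 3^k ≥ 108: 3^4 = 81 < 108 ≤ 3^5 = 243
k = ⌈log₃(108)⌉ = 5

5


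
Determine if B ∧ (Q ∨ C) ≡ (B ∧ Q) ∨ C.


Expression 1: B ∧ (Q ∨ C)
Expression 2: (B ∧ Q) ∨ C
Truth table (B Q C | Expr1 Expr2):
  T T T |   T     T
  T T F |   T     T
  T F T |   T     T
  T F F |   F     F
  F T T |   F     T   ← differ
  F T F |   F     F
  F F T |   F     T   ← differ
  F F F |   F     F
Counterexample: B=F, Q=T, C=T gives Expr1 = F but Expr2 = T, so the expressions are NOT logically equivalent.

No


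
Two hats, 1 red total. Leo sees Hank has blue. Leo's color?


Total red = 1, Hank = blue
Red accounted for: 0
Remaining for Leo: 1
Leo's hat is red.

red


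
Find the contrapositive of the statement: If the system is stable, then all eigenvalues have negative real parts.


Original: If the system is stable, then all eigenvalues have negative real parts
Contrapositive: If ¬Q, then ¬P
Negate Q: not (all eigenvalues have negative real parts)
Negate P: not (the system is stable)

If not (all eigenvalues have negative real parts), then not (the system is stable).


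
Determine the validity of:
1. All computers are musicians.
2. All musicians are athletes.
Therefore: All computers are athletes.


Premise 1: All computers are musicians.
Premise 2: All musicians are athletes.
Conclusion: All computers are athletes.
Barbara syllogism (AAA-1): All A are B, All B are C → All A are C.
Middle term (musicians) distributed in premise 2.

Valid


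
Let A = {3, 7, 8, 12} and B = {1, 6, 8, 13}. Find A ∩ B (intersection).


A = {3, 7, 8, 12}
B = {1, 6, 8, 13}
Operation: intersection
Elements in both: 8

{8}


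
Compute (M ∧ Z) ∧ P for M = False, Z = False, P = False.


M = False, Z = False, P = False
Step 1: M ∧ Z = False AND False = False
Step 2: False ∧ P = False AND False = False
AND is true only when ALL operands are true.

False


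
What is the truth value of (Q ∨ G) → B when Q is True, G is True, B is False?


Q = True, G = True, B = False
Step 1: Q ∨ G = True OR True = True
Step 2: (True) → B: false only when antecedent=True and B=False.
Result: False

False


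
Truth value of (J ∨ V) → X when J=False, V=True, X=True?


J = False, V = True, X = True
Expression: (J ∨ V) → X
Step 1: J ∨ V = False OR True = True
Step 2: (True) → X = True → True (false only if antecedent True and consequent False) = True

True


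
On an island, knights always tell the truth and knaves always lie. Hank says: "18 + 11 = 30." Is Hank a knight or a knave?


Statement: "18 + 11 = 30."
Actual: 18 + 11 = 29
Claimed: 30
Statement is FALSE → Hank lies → Knave

Knave


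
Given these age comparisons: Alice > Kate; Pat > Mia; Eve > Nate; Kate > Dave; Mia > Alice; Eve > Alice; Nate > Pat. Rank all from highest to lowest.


Constraints: Alice > Kate; Pat > Mia; Eve > Nate; Kate > Dave; Mia > Alice; Eve > Alice; Nate > Pat
Method: at each step, the next-highest is the one remaining person who never appears on the smaller side of a constraint between remaining people.
  Step 1: remaining {Alice, Mia, Dave, Kate, Eve, Pat, Nate}; on the smaller side: {Alice, Mia, Dave, Kate, Pat, Nate} → Eve is next (Eve > Nate; Eve > Alice).
  Step 2: remaining {Alice, Mia, Dave, Kate, Pat, Nate}; on the smaller side: {Alice, Mia, Dave, Kate, Pat} → Nate is next (Nate > Pat).
  Step 3: remaining {Alice, Mia, Dave, Kate, Pat}; on the smaller side: {Alice, Mia, Dave, Kate} → Pat is next (Pat > Mia).
  Step 4: remaining {Alice, Mia, Dave, Kate}; on the smaller side: {Alice, Dave, Kate} → Mia is next (Mia > Alice).
  Step 5: remaining {Alice, Dave, Kate}; on the smaller side: {Dave, Kate} → Alice is next (Alice > Kate).
  Step 6: remaining {Dave, Kate}; on the smaller side: {Dave} → Kate is next (Kate > Dave).
  Step 7: only Dave remains → lowest.
Final ranking (highest to lowest):

Eve > Nate > Pat > Mia > Alice > Kate > Dave


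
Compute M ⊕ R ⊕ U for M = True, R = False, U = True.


M = True, R = False, U = True
Step 1: M ⊕ R = True XOR False = True
Step 2: True ⊕ U = True XOR True = False
XOR is true when an odd number of operands are true.

False


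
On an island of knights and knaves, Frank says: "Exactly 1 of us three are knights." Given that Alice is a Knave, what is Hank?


Frank claims exactly 1 knights among Frank, Alice, Hank.
Given: Alice is a Knave.

Case 1: Frank is a Knight (tells truth)
  Then exactly 1 of the three are knights.
  Counting Frank, Alice: 1 knight(s) so far. Need 0 more → Hank = Knave.
Case 2: Frank is a Knave (lies)
  Then the count is NOT 1.
  If Hank = Knight, count = 1 = 1 → claim would be true, contradicts lie.
  If Hank = Knave, count = 0 ≠ 1 → lie confirmed ✓

Hank is a Knave.

Knave


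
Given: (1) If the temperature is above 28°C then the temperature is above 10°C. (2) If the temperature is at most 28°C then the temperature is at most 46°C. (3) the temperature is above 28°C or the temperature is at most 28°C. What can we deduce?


Constructive dilemma: (P → Q) ∧ (R → S), P ∨ R ⊢ Q ∨ S
Premise 1: the temperature is above 28°C → the temperature is above 10°C
Premise 2: the temperature is at most 28°C → the temperature is at most 46°C
Premise 3: the temperature is above 28°C ∨ the temperature is at most 28°C
Case 1: Assuming the temperature is above 28°C, then by Premise 1, the temperature is above 10°C.
Case 2: Assuming the temperature is at most 28°C, then by Premise 2, the temperature is at most 46°C.
Since one of the temperature is above 28°C or the temperature is at most 28°C must hold, we get the temperature is above 10°C or the temperature is at most 46°C.

The temperature is above 10°C or the temperature is at most 46°C.


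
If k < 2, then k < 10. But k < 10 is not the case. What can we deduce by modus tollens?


Modus tollens: P → Q, ¬Q ⊢ ¬P
P: k < 2
Q: k < 10
We have P → Q and Q is false.
By modus tollens, P must be false.

It is not the case that k < 2


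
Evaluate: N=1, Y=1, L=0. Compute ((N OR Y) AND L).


N OR Y = 1|1 = 1
1 AND 0 = 0

0


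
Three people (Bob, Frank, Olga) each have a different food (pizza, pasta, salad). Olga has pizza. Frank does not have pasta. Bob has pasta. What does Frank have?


From clues:
  Olga → pizza
  Bob → pasta
By elimination, Frank gets the remaining.

salad


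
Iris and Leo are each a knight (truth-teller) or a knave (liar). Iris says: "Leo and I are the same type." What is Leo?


Iris says: "Leo and I are the same type."
Case 1: Iris is a Knight (truth-teller)
  Statement is true → they ARE the same → Leo is also a Knight
Case 2: Iris is a Knave (liar)
  Statement is false → they are NOT the same → Leo is a Knight
In both cases, Leo is a Knight.

Knight


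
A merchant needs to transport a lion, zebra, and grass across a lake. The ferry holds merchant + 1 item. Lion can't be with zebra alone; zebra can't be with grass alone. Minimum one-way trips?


1. merchant+zebra → 2. merchant ← 3. merchant+lion → 4. merchant+zebra ← 5. merchant+grass → 6. merchant ← 7. merchant+zebra →
Minimum trips = 7

7


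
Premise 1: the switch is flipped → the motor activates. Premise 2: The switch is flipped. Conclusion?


Modus ponens: P → Q, P ⊢ Q
P: the switch is flipped
Q: the motor activates
We have P → Q and P is true.
By modus ponens, Q must be true.

The motor activates


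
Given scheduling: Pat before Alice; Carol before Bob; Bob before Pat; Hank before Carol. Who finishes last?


Constraints: Pat before Alice; Carol before Bob; Bob before Pat; Hank before Carol
The last task can have nothing scheduled after it, so it must never appear on the left of a 'before'.
Tasks appearing before some other task: Pat, Carol, Bob, Hank.
The only task not in that list is Alice → it is last.

Alice


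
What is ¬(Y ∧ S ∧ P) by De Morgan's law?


De Morgan's law: ¬(P ∧ Q ∧ R) ≡ ¬P ∨ ¬Q ∨ ¬R
¬(Y ∧ S ∧ P) = ¬Y ∨ ¬S ∨ ¬P

¬Y ∨ ¬S ∨ ¬P


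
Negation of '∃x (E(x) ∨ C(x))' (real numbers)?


Original: ∃x (E(x) ∨ C(x))
Rule: ¬∀→∃, ¬∃→∀, negate predicate.
Negation: ∀x (¬E(x) ∧ ¬C(x))

∀x (¬E(x) ∧ ¬C(x))


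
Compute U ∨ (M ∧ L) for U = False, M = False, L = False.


U = False, M = False, L = False
Step 1: M ∧ L = False AND False = False
Step 2: U ∨ False = False OR False = False
AND evaluated first (higher precedence); then OR applied.

False


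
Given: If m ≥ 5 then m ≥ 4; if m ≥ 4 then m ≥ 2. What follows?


Hypothetical syllogism: P → Q, Q → R ⊢ P → R
Premise 1: m ≥ 5 → m ≥ 4
Premise 2: m ≥ 4 → m ≥ 2
Chain the implications: the middle term (m ≥ 4) links the two.
Conclusion: If m ≥ 5, then m ≥ 2.

If m ≥ 5, then m ≥ 2.
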